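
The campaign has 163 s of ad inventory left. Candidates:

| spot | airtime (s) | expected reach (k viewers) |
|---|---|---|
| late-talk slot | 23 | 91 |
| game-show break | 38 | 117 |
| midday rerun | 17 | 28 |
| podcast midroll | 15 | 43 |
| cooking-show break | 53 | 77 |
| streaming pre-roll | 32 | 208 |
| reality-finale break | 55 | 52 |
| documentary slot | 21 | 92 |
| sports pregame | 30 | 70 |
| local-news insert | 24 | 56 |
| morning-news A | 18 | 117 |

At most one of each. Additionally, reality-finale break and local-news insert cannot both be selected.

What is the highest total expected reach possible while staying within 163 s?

Filling by ratio: late-talk slot + game-show break + podcast midroll + streaming pre-roll + documentary slot + morning-news A for 668, with 16 s left unused.
Dropping podcast midroll frees 15 s; slotting in sports pregame (30 s) lifts the total to 695 at 162 s.
The closest alternative, late-talk slot + game-show break + streaming pre-roll + documentary slot + local-news insert + morning-news A, reaches only 681.

695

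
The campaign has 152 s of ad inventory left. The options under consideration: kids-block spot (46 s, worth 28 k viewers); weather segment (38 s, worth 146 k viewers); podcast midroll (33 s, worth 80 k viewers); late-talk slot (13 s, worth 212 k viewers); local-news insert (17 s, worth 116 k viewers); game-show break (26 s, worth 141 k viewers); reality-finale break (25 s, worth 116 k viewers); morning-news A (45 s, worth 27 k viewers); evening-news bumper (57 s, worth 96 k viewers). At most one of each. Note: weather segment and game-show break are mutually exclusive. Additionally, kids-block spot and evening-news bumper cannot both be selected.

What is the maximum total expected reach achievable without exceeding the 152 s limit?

By expected reach per s: late-talk slot 16.31, local-news insert 6.82, game-show break 5.42, reality-finale break 4.64 lead.
Best packing: weather segment + late-talk slot + local-news insert + reality-finale break + evening-news bumper — 150 s, 686 total.
The closest alternative, late-talk slot + local-news insert + game-show break + reality-finale break + evening-news bumper, reaches only 681.

686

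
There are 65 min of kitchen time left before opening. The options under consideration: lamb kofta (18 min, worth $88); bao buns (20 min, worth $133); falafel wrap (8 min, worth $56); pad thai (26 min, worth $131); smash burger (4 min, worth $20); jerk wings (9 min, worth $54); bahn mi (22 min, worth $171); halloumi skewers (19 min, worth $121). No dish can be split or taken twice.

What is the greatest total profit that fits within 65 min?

The ratio heuristic lands on bao buns + falafel wrap + smash burger + jerk wings + bahn mi (434) but leaves 2 min idle.
Replace falafel wrap and jerk wings with halloumi skewers: the trade gains 11 net, giving 445 at 65 min.
An exhaustive check of the 256 subsets confirms 445.

445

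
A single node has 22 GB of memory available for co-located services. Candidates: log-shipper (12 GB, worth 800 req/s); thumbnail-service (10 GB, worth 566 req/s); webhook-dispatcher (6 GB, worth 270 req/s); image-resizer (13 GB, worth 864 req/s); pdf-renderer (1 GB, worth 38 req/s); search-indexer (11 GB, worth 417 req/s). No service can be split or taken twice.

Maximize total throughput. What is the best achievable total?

1366

By throughput per GB: log-shipper 66.67, image-resizer 66.46, thumbnail-service 56.60, webhook-dispatcher 45.00 lead.
Taking log-shipper + thumbnail-service: 22 GB used, 1366 in throughput.
Runner-up webhook-dispatcher + image-resizer + pdf-renderer tops out at 1172.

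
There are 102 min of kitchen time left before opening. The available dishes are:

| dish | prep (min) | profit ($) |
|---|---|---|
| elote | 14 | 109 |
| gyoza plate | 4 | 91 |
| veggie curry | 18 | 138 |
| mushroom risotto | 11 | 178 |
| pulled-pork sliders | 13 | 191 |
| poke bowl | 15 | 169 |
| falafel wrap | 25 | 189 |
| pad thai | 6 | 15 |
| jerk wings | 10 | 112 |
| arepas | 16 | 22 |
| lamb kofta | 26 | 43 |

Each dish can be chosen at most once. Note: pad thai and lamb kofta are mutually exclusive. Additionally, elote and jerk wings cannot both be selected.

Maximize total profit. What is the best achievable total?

Taking gyoza plate + veggie curry + mushroom risotto + pulled-pork sliders + poke bowl + falafel wrap + pad thai + jerk wings: 102 min used, 1083 in profit.

1083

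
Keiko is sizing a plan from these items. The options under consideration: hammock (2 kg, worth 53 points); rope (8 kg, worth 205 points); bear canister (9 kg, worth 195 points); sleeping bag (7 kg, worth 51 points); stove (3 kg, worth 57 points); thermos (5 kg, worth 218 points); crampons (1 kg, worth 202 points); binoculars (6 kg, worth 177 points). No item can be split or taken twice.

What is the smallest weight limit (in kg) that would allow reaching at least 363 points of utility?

Look for the lowest-weight combination reaching 363.
thermos + crampons reaches 420 using 6 kg.
Any bundle with less than 6 kg falls short of 363.

6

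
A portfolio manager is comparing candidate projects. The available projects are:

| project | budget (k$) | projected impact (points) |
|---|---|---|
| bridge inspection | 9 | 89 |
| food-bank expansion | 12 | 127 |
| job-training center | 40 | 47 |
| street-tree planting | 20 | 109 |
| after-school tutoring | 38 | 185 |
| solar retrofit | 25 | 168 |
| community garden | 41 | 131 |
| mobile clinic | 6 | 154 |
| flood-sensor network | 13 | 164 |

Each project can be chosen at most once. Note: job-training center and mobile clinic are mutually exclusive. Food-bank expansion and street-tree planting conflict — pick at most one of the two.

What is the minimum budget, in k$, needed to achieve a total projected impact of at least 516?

Need the lightest bundle worth ≥ 516.
Taking bridge inspection + food-bank expansion + mobile clinic + flood-sensor network gives 534 (≥ 516) for 40 k$.
Below 40 k$ the best achievable stays under 516.

40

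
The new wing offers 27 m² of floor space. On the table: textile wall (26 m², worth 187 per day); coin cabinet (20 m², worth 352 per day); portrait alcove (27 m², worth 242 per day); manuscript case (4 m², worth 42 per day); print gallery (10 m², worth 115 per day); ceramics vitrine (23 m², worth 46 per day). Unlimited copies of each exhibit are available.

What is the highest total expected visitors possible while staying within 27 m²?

Ranking by ratio (expected visitors/m²): coin cabinet 17.60, print gallery 11.50, manuscript case 10.50.
Best packing: coin cabinet + manuscript case — 24 m², 394 total.
The spare 3 m² is too small for any remaining exhibit, and no exchange beats 394.

394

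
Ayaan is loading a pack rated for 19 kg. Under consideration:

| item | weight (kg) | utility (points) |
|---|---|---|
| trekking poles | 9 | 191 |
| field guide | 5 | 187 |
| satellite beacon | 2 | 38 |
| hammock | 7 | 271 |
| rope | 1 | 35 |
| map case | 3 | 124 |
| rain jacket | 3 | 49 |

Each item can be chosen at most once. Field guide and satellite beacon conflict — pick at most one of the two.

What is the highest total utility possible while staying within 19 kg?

666

Taking field guide + hammock + rope + map case + rain jacket: 19 kg used, 666 in utility.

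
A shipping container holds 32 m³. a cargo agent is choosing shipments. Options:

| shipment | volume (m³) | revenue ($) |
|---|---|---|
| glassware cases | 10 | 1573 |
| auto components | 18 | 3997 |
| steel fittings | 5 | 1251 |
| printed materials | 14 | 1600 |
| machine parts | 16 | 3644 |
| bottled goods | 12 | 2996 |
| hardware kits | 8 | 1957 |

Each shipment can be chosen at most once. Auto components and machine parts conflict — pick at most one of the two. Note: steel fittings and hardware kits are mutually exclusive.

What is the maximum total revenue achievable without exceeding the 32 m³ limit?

Taking auto components + bottled goods: 30 m³ used, 6993 in revenue.
Nothing else feasible within 32 m³ beats 6993.

6993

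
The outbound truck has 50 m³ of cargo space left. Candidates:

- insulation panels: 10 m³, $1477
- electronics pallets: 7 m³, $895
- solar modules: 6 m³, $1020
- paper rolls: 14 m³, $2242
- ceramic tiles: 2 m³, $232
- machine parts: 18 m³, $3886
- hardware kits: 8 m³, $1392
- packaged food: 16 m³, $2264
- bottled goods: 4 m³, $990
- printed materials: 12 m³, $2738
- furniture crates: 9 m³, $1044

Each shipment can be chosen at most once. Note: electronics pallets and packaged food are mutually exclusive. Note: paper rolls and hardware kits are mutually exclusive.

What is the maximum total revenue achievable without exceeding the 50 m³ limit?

10258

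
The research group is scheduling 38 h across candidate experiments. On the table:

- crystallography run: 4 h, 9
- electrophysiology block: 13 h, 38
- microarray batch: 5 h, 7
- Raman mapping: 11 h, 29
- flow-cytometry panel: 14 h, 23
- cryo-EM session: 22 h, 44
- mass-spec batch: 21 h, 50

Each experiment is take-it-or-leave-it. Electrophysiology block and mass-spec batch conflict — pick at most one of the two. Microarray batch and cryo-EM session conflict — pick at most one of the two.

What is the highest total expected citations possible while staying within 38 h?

Ranking by ratio (expected citations/h): electrophysiology block 2.92, Raman mapping 2.64, mass-spec batch 2.38, crystallography run 2.25.
Greedy by ratio would take crystallography run + electrophysiology block + microarray batch + Raman mapping: 33 h used, total 83.
Dropping crystallography run and microarray batch frees 9 h; slotting in flow-cytometry panel (14 h) lifts the total to 90 at 38 h.
Nothing else feasible within 38 h beats 90.

90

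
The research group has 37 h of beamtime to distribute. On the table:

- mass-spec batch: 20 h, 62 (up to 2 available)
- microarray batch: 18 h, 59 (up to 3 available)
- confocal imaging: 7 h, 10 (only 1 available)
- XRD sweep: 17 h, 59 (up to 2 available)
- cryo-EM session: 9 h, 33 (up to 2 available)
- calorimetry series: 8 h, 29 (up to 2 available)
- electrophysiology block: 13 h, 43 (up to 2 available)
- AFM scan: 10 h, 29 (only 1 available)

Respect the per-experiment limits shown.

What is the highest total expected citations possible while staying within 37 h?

125

Density check — cryo-EM session 3.67, calorimetry series 3.62, XRD sweep 3.47, electrophysiology block 3.31 are the best per h.
Greedy by ratio would take 2×cryo-EM session + 2×calorimetry series: 34 h used, total 124.
The 16 h tied up in 2×calorimetry series is better spent on XRD sweep — total rises to 125 (35 h).
Nothing else within 37 h beats 125.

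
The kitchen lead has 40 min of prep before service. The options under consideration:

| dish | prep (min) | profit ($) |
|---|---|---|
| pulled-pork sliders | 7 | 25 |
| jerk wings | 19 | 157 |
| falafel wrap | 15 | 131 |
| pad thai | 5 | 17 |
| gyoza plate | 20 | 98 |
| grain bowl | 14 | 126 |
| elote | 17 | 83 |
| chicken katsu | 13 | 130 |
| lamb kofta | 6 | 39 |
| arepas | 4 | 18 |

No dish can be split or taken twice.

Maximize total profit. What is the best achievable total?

Density check — chicken katsu 10.00, grain bowl 9.00, falafel wrap 8.73 are the best per min.
Greedy by ratio would take grain bowl + chicken katsu + lamb kofta + arepas: 37 min used, total 313.
But jerk wings + falafel wrap + lamb kofta fits in 40 min and reaches 327.
Runner-up jerk wings + chicken katsu + lamb kofta tops out at 326.

327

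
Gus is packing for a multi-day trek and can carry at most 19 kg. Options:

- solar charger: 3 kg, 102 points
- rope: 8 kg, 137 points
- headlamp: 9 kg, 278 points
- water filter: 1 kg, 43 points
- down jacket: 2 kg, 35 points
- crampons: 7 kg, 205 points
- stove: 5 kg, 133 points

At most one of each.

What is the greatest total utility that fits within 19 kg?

Ranking by ratio (utility/kg): water filter 43.00, solar charger 34.00, headlamp 30.89.
Filling by ratio: solar charger + headlamp + water filter + stove for 556, with 1 kg left unused.
Replace water filter and stove with crampons: the trade gains 29 net, giving 585 at 19 kg.
Next best is headlamp + water filter + down jacket + crampons at 561 (19 kg) — short by 24.

585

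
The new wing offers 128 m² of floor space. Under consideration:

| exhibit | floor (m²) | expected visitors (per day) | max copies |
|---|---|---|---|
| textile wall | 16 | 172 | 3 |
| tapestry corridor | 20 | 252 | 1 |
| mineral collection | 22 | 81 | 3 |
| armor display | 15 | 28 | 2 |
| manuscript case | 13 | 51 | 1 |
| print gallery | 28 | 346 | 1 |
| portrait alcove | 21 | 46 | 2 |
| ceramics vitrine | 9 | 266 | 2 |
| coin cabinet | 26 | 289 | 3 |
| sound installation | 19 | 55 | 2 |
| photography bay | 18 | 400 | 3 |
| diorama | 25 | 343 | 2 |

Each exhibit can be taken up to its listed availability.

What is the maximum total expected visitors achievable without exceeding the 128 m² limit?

Greedy by ratio would take 2×ceramics vitrine + 3×photography bay + 2×diorama: 122 m² used, total 2418.
Replace diorama with print gallery: the trade gains 3 net, giving 2421 at 125 m².
That's the maximum — no swap from here does better than 2421.

2421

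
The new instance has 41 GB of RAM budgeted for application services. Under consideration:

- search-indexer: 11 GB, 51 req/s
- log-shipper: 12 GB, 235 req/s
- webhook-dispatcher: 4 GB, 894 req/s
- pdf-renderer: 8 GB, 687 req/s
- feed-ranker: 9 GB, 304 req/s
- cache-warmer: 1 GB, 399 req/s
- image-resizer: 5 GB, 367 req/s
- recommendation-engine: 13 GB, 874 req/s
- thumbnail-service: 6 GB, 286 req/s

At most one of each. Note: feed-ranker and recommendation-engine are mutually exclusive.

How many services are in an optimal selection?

6

Optimal total is 3507.
For example webhook-dispatcher + pdf-renderer + cache-warmer + image-resizer + recommendation-engine + thumbnail-service achieves it, using 37 GB.
Any selection reaching 3507 contains exactly 6 services.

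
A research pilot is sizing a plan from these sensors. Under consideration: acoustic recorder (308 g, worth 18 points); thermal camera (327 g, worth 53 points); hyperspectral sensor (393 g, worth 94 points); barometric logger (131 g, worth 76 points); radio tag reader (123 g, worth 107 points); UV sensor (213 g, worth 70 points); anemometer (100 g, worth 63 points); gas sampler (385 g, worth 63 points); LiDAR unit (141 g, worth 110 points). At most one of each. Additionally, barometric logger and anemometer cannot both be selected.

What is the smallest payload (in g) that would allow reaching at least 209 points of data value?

Minimise g subject to total data value ≥ 209.
radio tag reader + LiDAR unit: 217 data value at 264 g.
No combination under 264 g hits 209.

264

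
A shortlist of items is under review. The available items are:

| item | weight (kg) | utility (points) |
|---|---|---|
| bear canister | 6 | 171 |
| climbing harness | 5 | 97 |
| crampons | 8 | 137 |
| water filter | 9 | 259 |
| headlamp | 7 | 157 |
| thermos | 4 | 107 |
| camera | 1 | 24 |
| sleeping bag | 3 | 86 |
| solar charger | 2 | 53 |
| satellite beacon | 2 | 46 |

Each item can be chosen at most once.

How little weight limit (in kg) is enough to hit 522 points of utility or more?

19

Look for the lowest-weight combination reaching 522.
bear canister + water filter + thermos: 537 utility at 19 kg.
Below 19 kg the best achievable stays under 522.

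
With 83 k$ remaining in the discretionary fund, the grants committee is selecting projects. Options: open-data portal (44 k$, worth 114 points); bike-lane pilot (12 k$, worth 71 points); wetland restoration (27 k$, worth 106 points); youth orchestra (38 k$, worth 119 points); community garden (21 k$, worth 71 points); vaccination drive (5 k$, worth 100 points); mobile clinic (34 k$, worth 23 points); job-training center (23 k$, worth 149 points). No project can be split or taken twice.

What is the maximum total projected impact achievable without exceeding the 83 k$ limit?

A density-first pass picks bike-lane pilot + wetland restoration + vaccination drive + job-training center — 426 at 67 k$.
Replace wetland restoration with youth orchestra: the trade gains 13 net, giving 439 at 78 k$.
Runner-up bike-lane pilot + wetland restoration + vaccination drive + job-training center tops out at 426.

439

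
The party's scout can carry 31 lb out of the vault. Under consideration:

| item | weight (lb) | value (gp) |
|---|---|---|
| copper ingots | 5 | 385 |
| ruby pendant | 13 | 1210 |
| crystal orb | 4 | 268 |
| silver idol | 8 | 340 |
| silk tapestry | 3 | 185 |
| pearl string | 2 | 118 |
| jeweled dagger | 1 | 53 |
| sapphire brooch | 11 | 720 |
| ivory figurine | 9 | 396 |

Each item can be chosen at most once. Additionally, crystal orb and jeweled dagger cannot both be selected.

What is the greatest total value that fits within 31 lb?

2433

Ranking by ratio (value/lb): ruby pendant 93.08, copper ingots 77.00, crystal orb 67.00.
Taking copper ingots + ruby pendant + pearl string + sapphire brooch: 31 lb used, 2433 in value.
An exhaustive check of the 512 subsets confirms 2433.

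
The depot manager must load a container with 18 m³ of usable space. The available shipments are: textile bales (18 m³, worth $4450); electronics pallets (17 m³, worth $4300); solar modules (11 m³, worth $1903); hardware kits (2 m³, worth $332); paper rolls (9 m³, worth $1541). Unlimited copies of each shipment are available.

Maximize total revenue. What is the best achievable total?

Ranking by ratio (revenue/m³): electronics pallets 252.94, textile bales 247.22, solar modules 173.00.
Taking the top-ratio shipments first gives electronics pallets for 4300 (17 m³).
The 17 m³ tied up in electronics pallets is better spent on textile bales — total rises to 4450 (18 m³).
Every other selection either busts 18 m³ or fails to beat 4450.

4450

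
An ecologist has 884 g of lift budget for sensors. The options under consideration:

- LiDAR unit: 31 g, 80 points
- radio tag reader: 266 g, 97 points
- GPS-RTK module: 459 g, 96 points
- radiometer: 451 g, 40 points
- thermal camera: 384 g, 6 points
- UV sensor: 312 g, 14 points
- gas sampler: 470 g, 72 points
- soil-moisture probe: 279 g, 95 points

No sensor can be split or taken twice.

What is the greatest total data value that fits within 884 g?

273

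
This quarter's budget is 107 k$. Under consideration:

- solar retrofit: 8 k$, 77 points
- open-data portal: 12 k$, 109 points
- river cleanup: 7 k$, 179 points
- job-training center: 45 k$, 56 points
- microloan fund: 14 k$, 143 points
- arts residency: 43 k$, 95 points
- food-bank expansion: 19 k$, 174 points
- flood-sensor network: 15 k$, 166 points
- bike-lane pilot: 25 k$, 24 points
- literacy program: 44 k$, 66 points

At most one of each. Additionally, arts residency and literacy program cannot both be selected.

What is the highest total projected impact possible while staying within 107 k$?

Ranking by ratio (projected impact/k$): river cleanup 25.57, flood-sensor network 11.07, microloan fund 10.21.
Taking solar retrofit + open-data portal + river cleanup + microloan fund + food-bank expansion + flood-sensor network + bike-lane pilot: 100 k$ used, 872 in projected impact.
Next best is solar retrofit + open-data portal + river cleanup + microloan fund + food-bank expansion + flood-sensor network at 848 (75 k$) — short by 24.

872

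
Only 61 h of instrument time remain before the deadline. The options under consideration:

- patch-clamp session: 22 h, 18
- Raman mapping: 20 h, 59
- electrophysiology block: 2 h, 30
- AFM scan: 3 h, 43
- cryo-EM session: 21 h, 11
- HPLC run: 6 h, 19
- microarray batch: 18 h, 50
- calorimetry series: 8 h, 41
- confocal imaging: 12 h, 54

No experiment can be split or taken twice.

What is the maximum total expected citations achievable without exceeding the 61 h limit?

255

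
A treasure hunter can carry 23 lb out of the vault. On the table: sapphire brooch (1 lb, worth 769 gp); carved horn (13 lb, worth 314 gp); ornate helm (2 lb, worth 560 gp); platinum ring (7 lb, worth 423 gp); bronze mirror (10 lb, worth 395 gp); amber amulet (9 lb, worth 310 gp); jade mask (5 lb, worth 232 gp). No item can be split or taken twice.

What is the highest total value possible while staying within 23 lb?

2147

Taking the top-ratio items first gives sapphire brooch + ornate helm + platinum ring + jade mask for 1984 (15 lb).
The 5 lb tied up in jade mask is better spent on bronze mirror — total rises to 2147 (20 lb).
An exhaustive check of the 128 subsets confirms 2147.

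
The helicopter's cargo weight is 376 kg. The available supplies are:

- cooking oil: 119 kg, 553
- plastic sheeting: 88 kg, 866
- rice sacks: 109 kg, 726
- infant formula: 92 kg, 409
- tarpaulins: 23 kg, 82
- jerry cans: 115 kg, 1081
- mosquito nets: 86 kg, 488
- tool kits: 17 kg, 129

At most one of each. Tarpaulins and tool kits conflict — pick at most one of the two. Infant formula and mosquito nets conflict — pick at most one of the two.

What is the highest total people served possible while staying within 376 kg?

2802

Taking plastic sheeting + rice sacks + jerry cans + tool kits: 329 kg used, 2802 in people served.
Runner-up plastic sheeting + rice sacks + tarpaulins + jerry cans tops out at 2755.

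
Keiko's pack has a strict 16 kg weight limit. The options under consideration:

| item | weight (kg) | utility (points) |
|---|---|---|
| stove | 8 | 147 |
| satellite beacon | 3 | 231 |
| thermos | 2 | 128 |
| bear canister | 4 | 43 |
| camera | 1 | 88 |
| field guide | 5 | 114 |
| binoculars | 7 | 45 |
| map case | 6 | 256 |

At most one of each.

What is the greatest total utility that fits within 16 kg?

746

Taking satellite beacon + thermos + bear canister + camera + map case: 16 kg used, 746 in utility.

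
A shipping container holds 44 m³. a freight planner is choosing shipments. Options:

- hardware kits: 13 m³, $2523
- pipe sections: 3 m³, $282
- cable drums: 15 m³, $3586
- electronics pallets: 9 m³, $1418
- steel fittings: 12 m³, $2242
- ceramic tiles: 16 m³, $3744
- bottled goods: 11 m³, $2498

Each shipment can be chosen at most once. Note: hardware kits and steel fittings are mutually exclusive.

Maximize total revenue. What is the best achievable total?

Greedy by ratio would take cable drums + ceramic tiles + bottled goods: 42 m³ used, total 9828.
The 11 m³ tied up in bottled goods is better spent on hardware kits — total rises to 9853 (44 m³).
Runner-up cable drums + ceramic tiles + bottled goods tops out at 9828.

9853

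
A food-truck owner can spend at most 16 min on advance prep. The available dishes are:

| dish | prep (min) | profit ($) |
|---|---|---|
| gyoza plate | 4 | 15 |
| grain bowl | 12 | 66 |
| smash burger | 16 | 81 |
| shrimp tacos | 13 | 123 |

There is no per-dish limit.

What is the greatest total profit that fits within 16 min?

Ranking by ratio (profit/min): shrimp tacos 9.46, grain bowl 5.50, smash burger 5.06, gyoza plate 3.75.
Best packing: shrimp tacos — 13 min, 123 total.

123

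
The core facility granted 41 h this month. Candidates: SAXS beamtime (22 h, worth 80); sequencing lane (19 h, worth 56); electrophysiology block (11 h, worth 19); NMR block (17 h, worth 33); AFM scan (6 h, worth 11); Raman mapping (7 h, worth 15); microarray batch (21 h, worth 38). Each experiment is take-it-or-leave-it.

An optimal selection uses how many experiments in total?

The maximum expected citations within 41 h is 136.
For example SAXS beamtime + sequencing lane achieves it, using 41 h.
All optima have 2 experiments.

2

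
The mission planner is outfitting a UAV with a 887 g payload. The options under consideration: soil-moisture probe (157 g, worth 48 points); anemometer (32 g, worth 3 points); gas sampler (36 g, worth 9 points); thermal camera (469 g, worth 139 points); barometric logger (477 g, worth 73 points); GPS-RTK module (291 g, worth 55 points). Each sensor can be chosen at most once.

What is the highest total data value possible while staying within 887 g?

The ratio heuristic lands on soil-moisture probe + anemometer + gas sampler + thermal camera (199) but leaves 193 g idle.
Replace soil-moisture probe with GPS-RTK module: the trade gains 7 net, giving 206 at 828 g.
The closest alternative, gas sampler + thermal camera + GPS-RTK module, reaches only 203.

206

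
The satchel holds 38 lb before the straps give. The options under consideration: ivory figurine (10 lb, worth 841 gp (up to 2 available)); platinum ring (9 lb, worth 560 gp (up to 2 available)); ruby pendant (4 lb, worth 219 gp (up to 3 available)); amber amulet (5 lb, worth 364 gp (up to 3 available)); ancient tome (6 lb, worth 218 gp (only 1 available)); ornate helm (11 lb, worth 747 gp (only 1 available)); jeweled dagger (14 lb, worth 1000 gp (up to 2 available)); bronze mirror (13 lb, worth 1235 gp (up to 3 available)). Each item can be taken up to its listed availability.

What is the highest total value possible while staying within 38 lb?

3311

Taking ivory figurine + 2×bronze mirror: 36 lb used, 3311 in value.
Nothing else within 38 lb beats 3311.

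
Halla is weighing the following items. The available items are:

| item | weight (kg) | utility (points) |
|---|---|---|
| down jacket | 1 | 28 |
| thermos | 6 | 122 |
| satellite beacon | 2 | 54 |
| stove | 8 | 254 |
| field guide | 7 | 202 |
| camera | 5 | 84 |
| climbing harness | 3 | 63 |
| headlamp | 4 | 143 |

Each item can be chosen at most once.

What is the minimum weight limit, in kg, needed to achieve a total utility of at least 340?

11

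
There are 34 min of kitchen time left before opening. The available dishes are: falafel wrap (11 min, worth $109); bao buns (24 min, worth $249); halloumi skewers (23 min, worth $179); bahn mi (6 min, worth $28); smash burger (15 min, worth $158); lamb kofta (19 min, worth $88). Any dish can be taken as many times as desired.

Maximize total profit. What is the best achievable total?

327

Filling by ratio: 2×smash burger for 316, with 4 min left unused.
Dropping 2×smash burger frees 30 min; slotting in 3×falafel wrap (33 min) lifts the total to 327 at 33 min.
Every other selection either busts 34 min or fails to beat 327.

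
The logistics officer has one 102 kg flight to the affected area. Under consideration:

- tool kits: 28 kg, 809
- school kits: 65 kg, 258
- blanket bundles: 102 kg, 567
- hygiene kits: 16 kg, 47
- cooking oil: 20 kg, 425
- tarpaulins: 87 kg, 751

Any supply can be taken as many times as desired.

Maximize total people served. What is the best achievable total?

Best packing: 3×tool kits + hygiene kits — 100 kg, 2474 total.
No other feasible combination exceeds 2474.

2474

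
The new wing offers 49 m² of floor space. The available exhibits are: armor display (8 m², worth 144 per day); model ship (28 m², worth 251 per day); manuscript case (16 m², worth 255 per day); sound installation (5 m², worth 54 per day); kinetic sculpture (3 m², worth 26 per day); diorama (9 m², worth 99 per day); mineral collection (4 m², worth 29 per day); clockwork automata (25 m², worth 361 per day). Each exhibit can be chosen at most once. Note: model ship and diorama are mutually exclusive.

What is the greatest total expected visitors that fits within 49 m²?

Taking armor display + manuscript case + clockwork automata: 49 m² used, 760 in expected visitors.
An exhaustive check of the 256 subsets confirms 760.

760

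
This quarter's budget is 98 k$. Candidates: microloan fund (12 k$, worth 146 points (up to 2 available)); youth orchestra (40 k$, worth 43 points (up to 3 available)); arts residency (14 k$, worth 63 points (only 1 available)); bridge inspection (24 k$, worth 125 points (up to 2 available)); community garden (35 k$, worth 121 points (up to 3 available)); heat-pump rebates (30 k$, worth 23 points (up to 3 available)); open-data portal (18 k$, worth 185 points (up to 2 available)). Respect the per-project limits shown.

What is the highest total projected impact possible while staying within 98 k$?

850

2×microloan fund + arts residency + bridge inspection + 2×open-data portal uses 98 of the 98 k$ and totals 850.
Every other selection either busts 98 k$ or exceeds an availability limit or fails to beat 850.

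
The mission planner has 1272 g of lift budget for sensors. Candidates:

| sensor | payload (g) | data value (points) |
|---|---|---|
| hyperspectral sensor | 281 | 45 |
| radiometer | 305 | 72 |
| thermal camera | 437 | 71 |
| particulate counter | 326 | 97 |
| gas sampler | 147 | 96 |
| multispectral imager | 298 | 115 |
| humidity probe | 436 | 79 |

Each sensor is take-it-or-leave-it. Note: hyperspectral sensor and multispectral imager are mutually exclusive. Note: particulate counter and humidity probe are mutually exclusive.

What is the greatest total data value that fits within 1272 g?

380

Radiometer + particulate counter + gas sampler + multispectral imager uses 1076 of the 1272 g and totals 380.
Nothing else feasible within 1272 g beats 380.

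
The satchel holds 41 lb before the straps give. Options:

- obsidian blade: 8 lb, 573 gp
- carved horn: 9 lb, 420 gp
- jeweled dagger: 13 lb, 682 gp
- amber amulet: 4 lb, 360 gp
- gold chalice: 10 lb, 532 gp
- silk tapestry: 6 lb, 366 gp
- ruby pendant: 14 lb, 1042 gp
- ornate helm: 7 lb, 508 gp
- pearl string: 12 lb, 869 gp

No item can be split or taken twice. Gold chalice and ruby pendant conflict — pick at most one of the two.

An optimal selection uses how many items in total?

4

The maximum value within 41 lb is 2992.
obsidian blade + ruby pendant + ornate helm + pearl string hits 2992 at 41 lb.
Any selection reaching 2992 contains exactly 4 items.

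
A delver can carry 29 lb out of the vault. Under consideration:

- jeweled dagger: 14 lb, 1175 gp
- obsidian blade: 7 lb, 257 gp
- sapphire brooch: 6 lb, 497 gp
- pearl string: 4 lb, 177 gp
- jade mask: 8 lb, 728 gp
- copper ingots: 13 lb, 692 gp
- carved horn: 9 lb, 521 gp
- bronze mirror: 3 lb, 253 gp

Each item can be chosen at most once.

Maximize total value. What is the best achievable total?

2400

Taking the top-ratio items first gives jeweled dagger + pearl string + jade mask + bronze mirror for 2333 (29 lb).
The 7 lb tied up in pearl string and bronze mirror is better spent on sapphire brooch — total rises to 2400 (28 lb).
Next best is jeweled dagger + pearl string + jade mask + bronze mirror at 2333 (29 lb) — short by 67.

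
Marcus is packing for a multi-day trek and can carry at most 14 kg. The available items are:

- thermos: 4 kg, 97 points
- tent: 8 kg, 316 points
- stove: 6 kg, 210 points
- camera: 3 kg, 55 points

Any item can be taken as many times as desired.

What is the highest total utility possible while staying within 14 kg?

By utility per kg: tent 39.50, stove 35.00, thermos 24.25 lead.
The ratio ordering already packs tightly: tent + stove, 14 kg, 526.
That's the maximum — no swap from here does better than 526.

526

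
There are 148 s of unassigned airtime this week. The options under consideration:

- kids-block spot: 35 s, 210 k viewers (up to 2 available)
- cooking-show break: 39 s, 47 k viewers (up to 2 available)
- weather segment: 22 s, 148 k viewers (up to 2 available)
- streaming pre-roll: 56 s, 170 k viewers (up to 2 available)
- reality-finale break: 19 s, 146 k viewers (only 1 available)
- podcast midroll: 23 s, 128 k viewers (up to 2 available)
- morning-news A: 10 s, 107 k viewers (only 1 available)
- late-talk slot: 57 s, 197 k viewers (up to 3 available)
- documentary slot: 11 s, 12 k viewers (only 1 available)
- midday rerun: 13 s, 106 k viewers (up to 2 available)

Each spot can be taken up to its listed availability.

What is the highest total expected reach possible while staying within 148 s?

1033

Density check — morning-news A 10.70, midday rerun 8.15, reality-finale break 7.68, weather segment 6.73 are the best per s.
Taking the top-ratio spots first gives kids-block spot + 2×weather segment + reality-finale break + morning-news A + documentary slot + 2×midday rerun for 983 (145 s).
The 33 s tied up in weather segment and documentary slot is better spent on kids-block spot — total rises to 1033 (147 s).
Nothing else within 148 s beats 1033.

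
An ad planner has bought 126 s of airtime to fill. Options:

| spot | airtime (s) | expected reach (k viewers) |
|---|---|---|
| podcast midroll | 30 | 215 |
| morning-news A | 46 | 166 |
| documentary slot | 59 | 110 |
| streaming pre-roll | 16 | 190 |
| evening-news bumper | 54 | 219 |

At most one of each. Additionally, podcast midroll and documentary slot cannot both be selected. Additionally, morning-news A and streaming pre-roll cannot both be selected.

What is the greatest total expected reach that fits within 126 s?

624

Best packing: podcast midroll + streaming pre-roll + evening-news bumper — 100 s, 624 total.
Next best is podcast midroll + evening-news bumper at 434 (84 s) — short by 190.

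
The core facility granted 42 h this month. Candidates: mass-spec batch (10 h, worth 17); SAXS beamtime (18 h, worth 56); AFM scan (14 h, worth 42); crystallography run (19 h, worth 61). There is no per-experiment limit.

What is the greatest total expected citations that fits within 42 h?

By expected citations per h: crystallography run 3.21, SAXS beamtime 3.11, AFM scan 3.00 lead.
Filling by ratio: 2×crystallography run for 122, with 4 h left unused.
The 38 h tied up in 2×crystallography run is better spent on 3×AFM scan — total rises to 126 (42 h).
That's the maximum — no swap from here does better than 126.

126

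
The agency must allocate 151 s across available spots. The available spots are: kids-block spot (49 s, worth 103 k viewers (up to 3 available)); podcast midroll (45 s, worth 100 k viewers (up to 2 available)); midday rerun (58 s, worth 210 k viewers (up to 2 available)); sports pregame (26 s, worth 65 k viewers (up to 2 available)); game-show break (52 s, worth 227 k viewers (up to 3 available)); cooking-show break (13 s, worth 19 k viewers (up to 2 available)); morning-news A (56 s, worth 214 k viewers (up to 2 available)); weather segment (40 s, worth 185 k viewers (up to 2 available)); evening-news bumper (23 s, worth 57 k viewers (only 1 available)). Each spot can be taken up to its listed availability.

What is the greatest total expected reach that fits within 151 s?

Filling by ratio: game-show break + cooking-show break + 2×weather segment for 616, with 6 s left unused.
Replace cooking-show break and weather segment with game-show break: the trade gains 23 net, giving 639 at 144 s.
Every other selection either busts 151 s or exceeds an availability limit or fails to beat 639.

639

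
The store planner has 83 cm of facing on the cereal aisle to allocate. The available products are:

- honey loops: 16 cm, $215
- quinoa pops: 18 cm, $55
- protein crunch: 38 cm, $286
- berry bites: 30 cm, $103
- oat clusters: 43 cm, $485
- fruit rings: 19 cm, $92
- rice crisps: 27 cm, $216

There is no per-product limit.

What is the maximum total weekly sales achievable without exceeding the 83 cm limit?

1075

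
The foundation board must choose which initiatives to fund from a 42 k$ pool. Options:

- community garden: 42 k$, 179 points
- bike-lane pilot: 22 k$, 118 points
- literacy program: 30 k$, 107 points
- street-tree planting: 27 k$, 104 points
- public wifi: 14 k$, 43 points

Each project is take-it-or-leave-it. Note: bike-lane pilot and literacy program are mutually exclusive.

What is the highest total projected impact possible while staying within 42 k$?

179

A density-first pass picks bike-lane pilot + public wifi — 161 at 36 k$.
Replace bike-lane pilot and public wifi with community garden: the trade gains 18 net, giving 179 at 42 k$.
Nothing else feasible within 42 k$ beats 179.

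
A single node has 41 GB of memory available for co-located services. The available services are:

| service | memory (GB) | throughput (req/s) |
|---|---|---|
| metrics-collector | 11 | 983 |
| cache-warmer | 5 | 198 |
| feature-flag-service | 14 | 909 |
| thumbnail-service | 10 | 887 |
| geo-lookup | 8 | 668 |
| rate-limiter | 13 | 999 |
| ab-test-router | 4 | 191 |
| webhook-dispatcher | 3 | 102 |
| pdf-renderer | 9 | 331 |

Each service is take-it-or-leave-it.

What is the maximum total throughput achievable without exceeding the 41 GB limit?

Ranking by ratio (throughput/GB): metrics-collector 89.36, thumbnail-service 88.70, geo-lookup 83.50, rate-limiter 76.85.
A density-first pass picks metrics-collector + cache-warmer + thumbnail-service + geo-lookup + ab-test-router + webhook-dispatcher — 3029 at 41 GB.
The 13 GB tied up in cache-warmer and geo-lookup is better spent on rate-limiter — total rises to 3162 (41 GB).
Next best is metrics-collector + cache-warmer + thumbnail-service + rate-limiter at 3067 (39 GB) — short by 95.

3162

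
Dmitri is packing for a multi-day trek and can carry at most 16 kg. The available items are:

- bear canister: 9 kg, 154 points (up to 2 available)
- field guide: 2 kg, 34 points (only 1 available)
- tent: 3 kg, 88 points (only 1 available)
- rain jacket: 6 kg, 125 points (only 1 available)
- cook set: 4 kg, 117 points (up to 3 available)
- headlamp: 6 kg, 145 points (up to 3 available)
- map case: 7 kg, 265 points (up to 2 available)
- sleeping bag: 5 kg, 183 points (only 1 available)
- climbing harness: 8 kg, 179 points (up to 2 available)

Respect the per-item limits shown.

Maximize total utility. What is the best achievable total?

Greedy by ratio would take field guide + 2×map case: 16 kg used, total 564.
Dropping field guide and map case frees 9 kg; slotting in cook set + sleeping bag (9 kg) lifts the total to 565 at 16 kg.

565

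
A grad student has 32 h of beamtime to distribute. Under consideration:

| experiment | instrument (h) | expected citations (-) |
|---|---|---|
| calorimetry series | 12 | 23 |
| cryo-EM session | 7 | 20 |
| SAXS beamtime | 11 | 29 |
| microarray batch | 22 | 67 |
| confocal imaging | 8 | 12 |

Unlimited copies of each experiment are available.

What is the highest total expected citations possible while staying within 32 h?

89

The ratio heuristic lands on cryo-EM session + microarray batch (87) but leaves 3 h idle.
Replace microarray batch with 2×cryo-EM session + SAXS beamtime: the trade gains 2 net, giving 89 at 32 h.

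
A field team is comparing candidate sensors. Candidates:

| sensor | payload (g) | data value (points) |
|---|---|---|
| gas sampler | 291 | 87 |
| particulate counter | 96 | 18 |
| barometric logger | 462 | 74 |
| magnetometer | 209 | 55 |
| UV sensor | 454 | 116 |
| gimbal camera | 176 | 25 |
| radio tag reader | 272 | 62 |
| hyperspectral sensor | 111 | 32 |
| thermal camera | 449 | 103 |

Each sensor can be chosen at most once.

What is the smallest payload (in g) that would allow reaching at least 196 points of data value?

745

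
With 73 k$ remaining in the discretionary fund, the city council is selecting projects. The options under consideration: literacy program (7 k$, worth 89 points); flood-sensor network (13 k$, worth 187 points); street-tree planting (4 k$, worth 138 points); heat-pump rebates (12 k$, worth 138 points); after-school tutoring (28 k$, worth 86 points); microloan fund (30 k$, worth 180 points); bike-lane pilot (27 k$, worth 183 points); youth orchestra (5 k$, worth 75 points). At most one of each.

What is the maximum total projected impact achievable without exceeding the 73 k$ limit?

By projected impact per k$: street-tree planting 34.50, youth orchestra 15.00, flood-sensor network 14.38, literacy program 12.71 lead.
Literacy program + flood-sensor network + street-tree planting + heat-pump rebates + bike-lane pilot + youth orchestra uses 68 of the 73 k$ and totals 810.
The closest alternative, literacy program + flood-sensor network + street-tree planting + heat-pump rebates + microloan fund + youth orchestra, reaches only 807.

810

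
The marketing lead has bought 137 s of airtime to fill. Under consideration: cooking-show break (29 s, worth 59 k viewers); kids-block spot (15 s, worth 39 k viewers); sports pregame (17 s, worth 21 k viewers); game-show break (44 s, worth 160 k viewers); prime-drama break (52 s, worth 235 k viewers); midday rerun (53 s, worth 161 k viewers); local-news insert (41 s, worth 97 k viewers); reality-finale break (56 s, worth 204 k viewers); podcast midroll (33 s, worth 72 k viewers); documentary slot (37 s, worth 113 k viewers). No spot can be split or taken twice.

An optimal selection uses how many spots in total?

The maximum expected reach within 137 s is 508.
One optimal bundle: game-show break + prime-drama break + documentary slot (133 s).
All optima have 3 spots.

3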